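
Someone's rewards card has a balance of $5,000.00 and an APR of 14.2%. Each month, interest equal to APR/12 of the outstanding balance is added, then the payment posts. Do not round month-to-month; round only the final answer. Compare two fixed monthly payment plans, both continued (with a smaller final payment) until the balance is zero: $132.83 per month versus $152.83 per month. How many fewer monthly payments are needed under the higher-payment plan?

9 fewer payments

Monthly rate r = 14.2%/12 = 1.18333% = 0.0118333.
At $132.83/mo: n = ⌈−ln(1 − rB₀/P)/ln(1+r)⌉ = 51 payments (last $15.57); total interest = total paid − $5,000.00 = $1,657.07.
At $152.83/mo: 42 payments (last $95.06); total interest $1,361.09.
Payments saved = 51 − 42 = 9.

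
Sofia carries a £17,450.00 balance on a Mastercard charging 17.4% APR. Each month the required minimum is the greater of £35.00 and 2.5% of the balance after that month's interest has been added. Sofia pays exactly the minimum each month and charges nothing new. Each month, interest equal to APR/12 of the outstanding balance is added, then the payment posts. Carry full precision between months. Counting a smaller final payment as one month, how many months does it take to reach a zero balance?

292 months

Monthly rate r = 17.4%/12 = 1.45% = 0.0145.
While 2.5% of the post-interest balance exceeds £35.00, each month B ← (B·(1+r))·(1 − 0.025), i.e. B shrinks by the factor (1+r)·0.975 = 0.98914.
This holds for months 1–233. Entering month 234 the balance is £1,369.62; 2.5% of the post-interest balance is now below £35.00, so the flat £35.00 minimum applies from here.
From month 234 a fixed £35.00 at rate r clears £1,369.62 in 59 more payments. Total: 233 + 59 = 292 months.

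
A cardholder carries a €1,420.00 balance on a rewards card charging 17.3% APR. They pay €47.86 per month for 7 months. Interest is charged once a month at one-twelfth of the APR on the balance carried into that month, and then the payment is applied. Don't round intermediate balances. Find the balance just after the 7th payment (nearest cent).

Monthly rate r = 17.3%/12 = 1.44167% = 0.0144167.
Each month: B ← B·(1+r) − €47.86.
Month 1: interest €20.47; balance after payment €1,392.61.
Month 2: interest €20.08; balance after payment €1,364.83.
Month 3: interest €19.68; balance after payment €1,336.64.
Month 4: interest €19.27; balance after payment €1,308.05.
Month 5: interest €18.86; balance after payment €1,279.05.
Month 6: interest €18.44; balance after payment €1,249.63.
Month 7: interest €18.02; balance after payment €1,219.79.

€1,219.79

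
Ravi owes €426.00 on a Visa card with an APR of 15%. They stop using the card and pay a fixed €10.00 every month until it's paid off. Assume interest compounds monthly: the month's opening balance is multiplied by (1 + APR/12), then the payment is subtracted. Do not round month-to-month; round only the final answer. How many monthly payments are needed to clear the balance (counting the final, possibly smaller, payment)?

62 payments

Monthly rate r = 15%/12 = 1.25% = 0.0125.
Recurrence: B ← B·(1+r) − €10.00.
Month 1: interest €5.33; balance after payment €421.32.
Month 2: interest €5.27; balance after payment €416.59.
Closed form: n = −ln(1 − rB₀/P)/ln(1+r) = −ln(0.4675)/ln(1.0125) ≈ 61.208, so the balance reaches zero during payment 62.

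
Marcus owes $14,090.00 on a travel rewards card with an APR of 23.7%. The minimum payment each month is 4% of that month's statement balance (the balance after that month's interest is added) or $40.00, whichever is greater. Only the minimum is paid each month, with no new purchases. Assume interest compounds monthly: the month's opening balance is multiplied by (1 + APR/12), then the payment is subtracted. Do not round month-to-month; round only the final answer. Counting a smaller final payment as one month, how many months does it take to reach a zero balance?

160 months

Monthly rate r = 23.7%/12 = 1.975% = 0.01975.
While 4% of the post-interest balance exceeds $40.00, each month B ← (B·(1+r))·(1 − 0.04), i.e. B shrinks by the factor (1+r)·0.96 = 0.97896.
This holds for months 1–126. Entering month 127 the balance is $966.71; 4% of the post-interest balance is now below $40.00, so the flat $40.00 minimum applies from here.
From month 127 a fixed $40.00 at rate r clears $966.71 in 34 more payments. Total: 126 + 34 = 160 months.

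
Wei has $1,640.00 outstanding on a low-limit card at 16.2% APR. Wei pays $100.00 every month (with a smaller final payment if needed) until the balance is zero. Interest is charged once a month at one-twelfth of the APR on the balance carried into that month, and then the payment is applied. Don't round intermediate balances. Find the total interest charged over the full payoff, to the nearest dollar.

Monthly rate r = 16.2%/12 = 1.35% = 0.0135.
Payoff takes n = ⌈−ln(1 − rB₀/P)/ln(1+r)⌉ = ⌈18.662⌉ = 19 payments; the last is $66.40.
Total paid = 18·$100.00 + $66.40 = $1,866.40.
Total interest = total paid − principal = $1,866.40 − $1,640.00 = $226.40.

$226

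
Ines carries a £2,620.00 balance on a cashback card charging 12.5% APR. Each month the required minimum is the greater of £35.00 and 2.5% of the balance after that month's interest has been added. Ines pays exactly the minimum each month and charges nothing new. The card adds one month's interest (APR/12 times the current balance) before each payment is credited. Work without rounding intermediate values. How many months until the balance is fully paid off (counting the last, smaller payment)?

94 months

Monthly rate r = 12.5%/12 = 1.04167% = 0.0104167.
While 2.5% of the post-interest balance exceeds £35.00, each month B ← (B·(1+r))·(1 − 0.025), i.e. B shrinks by the factor (1+r)·0.975 = 0.98516.
This holds for months 1–43. Entering month 44 the balance is £1,377.28; 2.5% of the post-interest balance is now below £35.00, so the flat £35.00 minimum applies from here.
From month 44 a fixed £35.00 at rate r clears £1,377.28 in 51 more payments. Total: 43 + 51 = 94 months.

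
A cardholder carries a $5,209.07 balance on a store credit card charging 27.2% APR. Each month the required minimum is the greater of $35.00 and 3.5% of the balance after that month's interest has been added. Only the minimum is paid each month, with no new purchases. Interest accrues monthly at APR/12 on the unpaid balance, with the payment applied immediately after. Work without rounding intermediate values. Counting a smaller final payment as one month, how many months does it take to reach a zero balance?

Monthly rate r = 27.2%/12 = 2.26667% = 0.0226667.
While 3.5% of the post-interest balance exceeds $35.00, each month B ← (B·(1+r))·(1 − 0.035), i.e. B shrinks by the factor (1+r)·0.965 = 0.98687.
This holds for months 1–127. Entering month 128 the balance is $972.66; 3.5% of the post-interest balance is now below $35.00, so the flat $35.00 minimum applies from here.
From month 128 a fixed $35.00 at rate r clears $972.66 in 45 more payments. Total: 127 + 45 = 172 months.

172 months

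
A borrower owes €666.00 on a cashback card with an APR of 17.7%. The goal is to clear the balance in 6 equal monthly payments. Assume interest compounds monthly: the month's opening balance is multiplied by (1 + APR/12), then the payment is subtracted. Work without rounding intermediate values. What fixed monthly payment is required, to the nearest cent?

€116.80

Monthly rate r = 17.7%/12 = 1.475% = 0.01475.
Level-payment amortization: P = B₀·r / (1 − (1+r)^(−n)) = 666.00·0.01475 / (1 − 1.01475^(−6)).
Denominator 1 − (1+r)^(−6) = 0.0841051014.
P = 9.8235 / 0.0841051014 ≈ 116.80.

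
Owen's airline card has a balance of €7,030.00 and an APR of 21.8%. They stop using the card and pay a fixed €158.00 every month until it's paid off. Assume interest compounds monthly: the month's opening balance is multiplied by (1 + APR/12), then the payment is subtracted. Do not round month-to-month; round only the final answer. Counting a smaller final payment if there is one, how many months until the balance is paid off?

Monthly rate r = 21.8%/12 = 1.81667% = 0.0181667.
Recurrence: B ← B·(1+r) − €158.00.
Month 1: interest €127.71; balance after payment €6,999.71.
Month 2: interest €127.16; balance after payment €6,968.87.
Closed form: n = −ln(1 − rB₀/P)/ln(1+r) = −ln(0.1917)/ln(1.01817) ≈ 91.750, so the balance reaches zero during payment 92.

92 months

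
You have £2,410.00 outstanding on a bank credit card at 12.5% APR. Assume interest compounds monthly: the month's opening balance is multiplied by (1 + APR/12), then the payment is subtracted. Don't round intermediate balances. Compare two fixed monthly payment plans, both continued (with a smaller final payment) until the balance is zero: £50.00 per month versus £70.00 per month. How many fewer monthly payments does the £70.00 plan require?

25 fewer payments

Monthly rate r = 12.5%/12 = 1.04167% = 0.0104167.
At £50.00/mo: n = ⌈−ln(1 − rB₀/P)/ln(1+r)⌉ = 68 payments (last £14.60); total interest = total paid − £2,410.00 = £954.60.
At £70.00/mo: 43 payments (last £60.25); total interest £590.25.
Payments saved = 68 − 43 = 25.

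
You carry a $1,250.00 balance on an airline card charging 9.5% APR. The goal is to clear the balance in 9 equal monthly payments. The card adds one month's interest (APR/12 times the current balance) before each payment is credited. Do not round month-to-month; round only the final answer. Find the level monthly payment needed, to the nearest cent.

Monthly rate r = 9.5%/12 = 0.791667% = 0.00791667.
Level-payment amortization: P = B₀·r / (1 − (1+r)^(−n)) = 1250.00·0.00791667 / (1 − 1.00792^(−9)).
Denominator 1 − (1+r)^(−9) = 0.0685096498.
P = 9.89583 / 0.0685096498 ≈ 144.44.

$144.44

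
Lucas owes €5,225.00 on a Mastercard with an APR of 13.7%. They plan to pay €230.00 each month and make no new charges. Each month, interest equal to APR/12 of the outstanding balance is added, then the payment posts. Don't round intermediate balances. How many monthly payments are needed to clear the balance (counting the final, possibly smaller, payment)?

27 payments

Monthly rate r = 13.7%/12 = 1.14167% = 0.0114167.
Recurrence: B ← B·(1+r) − €230.00.
Month 1: interest €59.65; balance after payment €5,054.65.
Month 2: interest €57.71; balance after payment €4,882.36.
Closed form: n = −ln(1 − rB₀/P)/ln(1+r) = −ln(0.74064)/ln(1.01142) ≈ 26.448, so the balance reaches zero during payment 27.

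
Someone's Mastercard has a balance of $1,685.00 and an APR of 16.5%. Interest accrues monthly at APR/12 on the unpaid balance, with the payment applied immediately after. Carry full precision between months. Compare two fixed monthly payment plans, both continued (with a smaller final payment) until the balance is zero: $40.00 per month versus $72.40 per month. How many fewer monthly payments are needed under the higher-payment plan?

Monthly rate r = 16.5%/12 = 1.375% = 0.01375.
At $40.00/mo: n = ⌈−ln(1 − rB₀/P)/ln(1+r)⌉ = 64 payments (last $15.57); total interest = total paid − $1,685.00 = $850.57.
At $72.40/mo: 29 payments (last $17.59); total interest $359.79.
Payments saved = 64 − 29 = 35.

35 fewer payments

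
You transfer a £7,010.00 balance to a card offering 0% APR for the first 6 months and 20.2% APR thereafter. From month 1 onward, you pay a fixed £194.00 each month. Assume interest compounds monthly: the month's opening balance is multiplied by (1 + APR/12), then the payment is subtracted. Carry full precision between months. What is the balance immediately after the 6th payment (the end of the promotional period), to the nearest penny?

Promo months 1–6 at r₀ = 0%/12 = 0; months 7+ at r₁ = 20.2%/12 = 0.0168333.
After month 6 (no interest yet): B = £7,010.00 − 6·£194.00 = £5,846.00.

£5,846.00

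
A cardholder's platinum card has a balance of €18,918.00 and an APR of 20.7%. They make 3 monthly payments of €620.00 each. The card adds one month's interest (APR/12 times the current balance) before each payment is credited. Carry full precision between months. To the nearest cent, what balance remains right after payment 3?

€18,021.72

Monthly rate r = 20.7%/12 = 1.725% = 0.01725.
Each month: B ← B·(1+r) − €620.00.
Month 1: interest €326.34; balance after payment €18,624.34.
Month 2: interest €321.27; balance after payment €18,325.61.
Month 3: interest €316.12; balance after payment €18,021.72.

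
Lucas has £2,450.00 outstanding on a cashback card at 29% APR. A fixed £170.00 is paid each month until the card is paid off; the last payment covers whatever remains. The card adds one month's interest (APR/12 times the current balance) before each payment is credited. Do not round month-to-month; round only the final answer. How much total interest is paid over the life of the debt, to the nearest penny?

£598.17

Monthly rate r = 29%/12 = 2.41667% = 0.0241667.
Payoff takes n = ⌈−ln(1 − rB₀/P)/ln(1+r)⌉ = ⌈17.930⌉ = 18 payments; the last is £158.17.
Total paid = 17·£170.00 + £158.17 = £3,048.17.
Total interest = total paid − principal = £3,048.17 − £2,450.00 = £598.17.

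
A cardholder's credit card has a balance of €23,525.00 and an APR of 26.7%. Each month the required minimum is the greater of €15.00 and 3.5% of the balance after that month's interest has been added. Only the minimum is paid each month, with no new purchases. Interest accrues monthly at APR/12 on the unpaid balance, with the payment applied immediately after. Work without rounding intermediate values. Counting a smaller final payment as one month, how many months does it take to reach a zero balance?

340 months

Monthly rate r = 26.7%/12 = 2.225% = 0.02225.
While 3.5% of the post-interest balance exceeds €15.00, each month B ← (B·(1+r))·(1 − 0.035), i.e. B shrinks by the factor (1+r)·0.965 = 0.98647.
This holds for months 1–296. Entering month 297 the balance is €417.37; 3.5% of the post-interest balance is now below €15.00, so the flat €15.00 minimum applies from here.
From month 297 a fixed €15.00 at rate r clears €417.37 in 44 more payments. Total: 296 + 44 = 340 months.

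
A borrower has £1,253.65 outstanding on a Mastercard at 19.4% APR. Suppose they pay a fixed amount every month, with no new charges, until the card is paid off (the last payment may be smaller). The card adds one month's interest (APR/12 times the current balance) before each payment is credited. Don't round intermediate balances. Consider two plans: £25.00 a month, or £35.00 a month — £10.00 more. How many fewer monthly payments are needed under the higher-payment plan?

50 fewer payments

Monthly rate r = 19.4%/12 = 1.61667% = 0.0161667.
At £25.00/mo: n = ⌈−ln(1 − rB₀/P)/ln(1+r)⌉ = 104 payments (last £19.58); total interest = total paid − £1,253.65 = £1,340.93.
At £35.00/mo: 54 payments (last £33.40); total interest £634.75.
Payments saved = 104 − 54 = 50.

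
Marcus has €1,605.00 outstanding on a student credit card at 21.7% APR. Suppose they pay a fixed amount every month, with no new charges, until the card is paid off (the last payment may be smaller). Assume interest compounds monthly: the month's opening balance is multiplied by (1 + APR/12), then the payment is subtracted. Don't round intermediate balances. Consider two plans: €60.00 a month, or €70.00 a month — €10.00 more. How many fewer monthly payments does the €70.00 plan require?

7 fewer payments

Monthly rate r = 21.7%/12 = 1.80833% = 0.0180833.
At €60.00/mo: n = ⌈−ln(1 − rB₀/P)/ln(1+r)⌉ = 37 payments (last €53.42); total interest = total paid − €1,605.00 = €608.42.
At €70.00/mo: 30 payments (last €61.67); total interest €486.67.
Payments saved = 37 − 30 = 7.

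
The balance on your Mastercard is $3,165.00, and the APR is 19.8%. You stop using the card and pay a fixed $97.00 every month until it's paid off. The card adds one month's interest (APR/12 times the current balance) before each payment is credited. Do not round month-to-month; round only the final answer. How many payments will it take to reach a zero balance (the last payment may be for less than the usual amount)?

48 months

Monthly rate r = 19.8%/12 = 1.65% = 0.0165.
Recurrence: B ← B·(1+r) − $97.00.
Month 1: interest $52.22; balance after payment $3,120.22.
Month 2: interest $51.48; balance after payment $3,074.71.
Closed form: n = −ln(1 − rB₀/P)/ln(1+r) = −ln(0.46162)/ln(1.0165) ≈ 47.234, so the balance reaches zero during payment 48.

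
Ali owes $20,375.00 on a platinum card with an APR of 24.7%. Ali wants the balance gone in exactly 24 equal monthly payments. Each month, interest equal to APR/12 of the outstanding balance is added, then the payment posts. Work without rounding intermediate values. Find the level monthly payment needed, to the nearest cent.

Monthly rate r = 24.7%/12 = 2.05833% = 0.0205833.
Level-payment amortization: P = B₀·r / (1 − (1+r)^(−n)) = 20375.00·0.0205833 / (1 − 1.02058^(−24)).
Denominator 1 − (1+r)^(−24) = 0.386751243.
P = 419.385 / 0.386751243 ≈ 1084.38.

$1,084.38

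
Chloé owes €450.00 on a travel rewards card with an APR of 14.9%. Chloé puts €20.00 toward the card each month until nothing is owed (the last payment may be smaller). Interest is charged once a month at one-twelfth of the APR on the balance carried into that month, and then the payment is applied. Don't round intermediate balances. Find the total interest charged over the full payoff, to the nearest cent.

Monthly rate r = 14.9%/12 = 1.24167% = 0.0124167.
Payoff takes n = ⌈−ln(1 − rB₀/P)/ln(1+r)⌉ = ⌈26.550⌉ = 27 payments; the last is €11.04.
Total paid = 26·€20.00 + €11.04 = €531.04.
Total interest = total paid − principal = €531.04 − €450.00 = €81.04.

€81.04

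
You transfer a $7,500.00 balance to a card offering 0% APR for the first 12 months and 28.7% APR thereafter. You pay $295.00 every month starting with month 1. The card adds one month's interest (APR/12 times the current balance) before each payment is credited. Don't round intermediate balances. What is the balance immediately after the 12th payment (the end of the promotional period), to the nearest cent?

$3,960.00

Promo months 1–12 at r₀ = 0%/12 = 0; months 13+ at r₁ = 28.7%/12 = 0.0239167.
After month 12 (no interest yet): B = $7,500.00 − 12·$295.00 = $3,960.00.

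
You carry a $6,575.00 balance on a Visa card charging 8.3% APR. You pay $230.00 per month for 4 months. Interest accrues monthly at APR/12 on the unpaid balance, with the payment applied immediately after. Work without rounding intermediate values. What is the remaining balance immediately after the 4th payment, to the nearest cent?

$5,829.22

Monthly rate r = 8.3%/12 = 0.691667% = 0.00691667.
Each month: B ← B·(1+r) − $230.00.
Month 1: interest $45.48; balance after payment $6,390.48.
Month 2: interest $44.20; balance after payment $6,204.68.
Month 3: interest $42.92; balance after payment $6,017.59.
Month 4: interest $41.62; balance after payment $5,829.22.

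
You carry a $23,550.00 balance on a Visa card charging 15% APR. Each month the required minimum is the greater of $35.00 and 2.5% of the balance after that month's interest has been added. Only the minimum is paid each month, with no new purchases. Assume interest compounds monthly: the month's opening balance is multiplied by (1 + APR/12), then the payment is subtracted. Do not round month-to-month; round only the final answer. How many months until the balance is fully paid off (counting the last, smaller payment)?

275 months

Monthly rate r = 15%/12 = 1.25% = 0.0125.
While 2.5% of the post-interest balance exceeds $35.00, each month B ← (B·(1+r))·(1 − 0.025), i.e. B shrinks by the factor (1+r)·0.975 = 0.98719.
This holds for months 1–220. Entering month 221 the balance is $1,380.11; 2.5% of the post-interest balance is now below $35.00, so the flat $35.00 minimum applies from here.
From month 221 a fixed $35.00 at rate r clears $1,380.11 in 55 more payments. Total: 220 + 55 = 275 months.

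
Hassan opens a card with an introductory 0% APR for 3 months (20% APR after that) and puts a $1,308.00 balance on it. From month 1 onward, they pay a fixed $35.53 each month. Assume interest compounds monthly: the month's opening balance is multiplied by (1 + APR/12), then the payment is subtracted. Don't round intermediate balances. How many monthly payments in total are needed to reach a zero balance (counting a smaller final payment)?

Promo months 1–3 at r₀ = 0%/12 = 0; months 4+ at r₁ = 20%/12 = 0.0166667.
After month 3 (no interest yet): B = $1,308.00 − 3·$35.53 = $1,201.41.
Then at r₁ with $35.53/mo: n₂ = −ln(1 − r₁·B/P)/ln(1+r₁) ≈ 50.16 → 51 more payments.

54 payments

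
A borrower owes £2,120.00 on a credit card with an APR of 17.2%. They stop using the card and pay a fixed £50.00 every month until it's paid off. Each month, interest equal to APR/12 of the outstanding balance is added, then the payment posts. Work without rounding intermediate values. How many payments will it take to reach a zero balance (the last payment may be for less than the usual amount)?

Monthly rate r = 17.2%/12 = 1.43333% = 0.0143333.
Recurrence: B ← B·(1+r) − £50.00.
Month 1: interest £30.39; balance after payment £2,100.39.
Month 2: interest £30.11; balance after payment £2,080.49.
Closed form: n = −ln(1 − rB₀/P)/ln(1+r) = −ln(0.39227)/ln(1.01433) ≈ 65.756, so the balance reaches zero during payment 66.

66 payments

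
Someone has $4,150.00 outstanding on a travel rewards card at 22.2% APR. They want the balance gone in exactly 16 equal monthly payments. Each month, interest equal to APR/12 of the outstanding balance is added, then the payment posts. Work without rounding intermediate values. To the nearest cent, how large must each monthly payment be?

$302.03

Monthly rate r = 22.2%/12 = 1.85% = 0.0185.
Level-payment amortization: P = B₀·r / (1 − (1+r)^(−n)) = 4150.00·0.0185 / (1 − 1.0185^(−16)).
Denominator 1 − (1+r)^(−16) = 0.254198132.
P = 76.775 / 0.254198132 ≈ 302.03.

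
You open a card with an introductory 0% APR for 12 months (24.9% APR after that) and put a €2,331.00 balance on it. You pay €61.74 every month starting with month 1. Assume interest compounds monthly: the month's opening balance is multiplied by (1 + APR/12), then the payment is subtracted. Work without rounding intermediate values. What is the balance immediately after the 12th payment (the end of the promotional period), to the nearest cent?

Promo months 1–12 at r₀ = 0%/12 = 0; months 13+ at r₁ = 24.9%/12 = 0.02075.
After month 12 (no interest yet): B = €2,331.00 − 12·€61.74 = €1,590.12.

€1,590.12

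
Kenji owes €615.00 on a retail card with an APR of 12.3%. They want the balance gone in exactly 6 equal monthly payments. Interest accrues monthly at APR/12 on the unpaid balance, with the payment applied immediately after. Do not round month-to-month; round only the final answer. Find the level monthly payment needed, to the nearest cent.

Monthly rate r = 12.3%/12 = 1.025% = 0.01025.
Level-payment amortization: P = B₀·r / (1 − (1+r)^(−n)) = 615.00·0.01025 / (1 − 1.01025^(−6)).
Denominator 1 − (1+r)^(−6) = 0.0593526306.
P = 6.30375 / 0.0593526306 ≈ 106.21.

€106.21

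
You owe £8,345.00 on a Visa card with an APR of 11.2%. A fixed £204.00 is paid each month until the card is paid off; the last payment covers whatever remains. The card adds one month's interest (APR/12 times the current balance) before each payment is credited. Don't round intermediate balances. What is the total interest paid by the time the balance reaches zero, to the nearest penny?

Monthly rate r = 11.2%/12 = 0.933333% = 0.00933333.
Payoff takes n = ⌈−ln(1 − rB₀/P)/ln(1+r)⌉ = ⌈51.769⌉ = 52 payments; the last is £157.10.
Total paid = 51·£204.00 + £157.10 = £10,561.10.
Total interest = total paid − principal = £10,561.10 − £8,345.00 = £2,216.10.

£2,216.10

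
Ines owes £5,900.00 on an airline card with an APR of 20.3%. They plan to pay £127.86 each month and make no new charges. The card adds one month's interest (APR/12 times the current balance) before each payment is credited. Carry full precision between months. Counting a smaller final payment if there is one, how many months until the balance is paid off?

Monthly rate r = 20.3%/12 = 1.69167% = 0.0169167.
Recurrence: B ← B·(1+r) − £127.86.
Month 1: interest £99.81; balance after payment £5,871.95.
Month 2: interest £99.33; balance after payment £5,843.42.
Closed form: n = −ln(1 − rB₀/P)/ln(1+r) = −ln(0.21939)/ln(1.01692) ≈ 90.425, so the balance reaches zero during payment 91.

91 months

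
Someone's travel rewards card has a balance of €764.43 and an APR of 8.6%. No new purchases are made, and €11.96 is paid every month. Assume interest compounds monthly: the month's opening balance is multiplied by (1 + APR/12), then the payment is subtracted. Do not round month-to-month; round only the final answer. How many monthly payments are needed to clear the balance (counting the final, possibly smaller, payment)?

86 months

Monthly rate r = 8.6%/12 = 0.716667% = 0.00716667.
Recurrence: B ← B·(1+r) − €11.96.
Month 1: interest €5.48; balance after payment €757.95.
Month 2: interest €5.43; balance after payment €751.42.
Closed form: n = −ln(1 − rB₀/P)/ln(1+r) = −ln(0.54194)/ln(1.00717) ≈ 85.785, so the balance reaches zero during payment 86.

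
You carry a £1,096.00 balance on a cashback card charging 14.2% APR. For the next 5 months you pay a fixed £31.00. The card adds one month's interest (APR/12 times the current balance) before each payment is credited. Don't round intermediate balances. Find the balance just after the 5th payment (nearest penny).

Monthly rate r = 14.2%/12 = 1.18333% = 0.0118333.
Each month: B ← B·(1+r) − £31.00.
Month 1: interest £12.97; balance after payment £1,077.97.
Month 2: interest £12.76; balance after payment £1,059.73.
Month 3: interest £12.54; balance after payment £1,041.27.
Month 4: interest £12.32; balance after payment £1,022.59.
Month 5: interest £12.10; balance after payment £1,003.69.

£1,003.69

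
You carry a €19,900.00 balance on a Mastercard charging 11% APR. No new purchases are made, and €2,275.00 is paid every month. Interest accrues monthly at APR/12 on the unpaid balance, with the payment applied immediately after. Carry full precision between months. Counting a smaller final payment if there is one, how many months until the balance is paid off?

10 months

Monthly rate r = 11%/12 = 0.916667% = 0.00916667.
Recurrence: B ← B·(1+r) − €2,275.00.
Month 1: interest €182.42; balance after payment €17,807.42.
Month 2: interest €163.23; balance after payment €15,695.65.
Closed form: n = −ln(1 − rB₀/P)/ln(1+r) = −ln(0.91982)/ln(1.00917) ≈ 9.160, so the balance reaches zero during payment 10.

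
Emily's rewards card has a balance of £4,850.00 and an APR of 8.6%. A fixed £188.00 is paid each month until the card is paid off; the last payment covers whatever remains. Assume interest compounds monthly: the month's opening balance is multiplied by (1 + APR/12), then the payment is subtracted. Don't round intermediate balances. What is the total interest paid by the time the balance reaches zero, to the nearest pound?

Monthly rate r = 8.6%/12 = 0.716667% = 0.00716667.
Payoff takes n = ⌈−ln(1 − rB₀/P)/ln(1+r)⌉ = ⌈28.627⌉ = 29 payments; the last is £117.96.
Total paid = 28·£188.00 + £117.96 = £5,381.96.
Total interest = total paid − principal = £5,381.96 − £4,850.00 = £531.96.

£532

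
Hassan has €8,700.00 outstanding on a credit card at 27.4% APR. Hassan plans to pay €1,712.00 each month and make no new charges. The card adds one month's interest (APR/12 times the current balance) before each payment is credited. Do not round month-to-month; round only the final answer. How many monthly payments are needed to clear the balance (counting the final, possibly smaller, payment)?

6 months

Monthly rate r = 27.4%/12 = 2.28333% = 0.0228333.
Recurrence: B ← B·(1+r) − €1,712.00.
Month 1: interest €198.65; balance after payment €7,186.65.
Month 2: interest €164.10; balance after payment €5,638.75.
Month 3: interest €128.75; balance after payment €4,055.50.
Month 4: interest €92.60; balance after payment €2,436.10.
Month 5: interest €55.62; balance after payment €779.72.
Month 6: interest €17.80; balance after payment €0.00.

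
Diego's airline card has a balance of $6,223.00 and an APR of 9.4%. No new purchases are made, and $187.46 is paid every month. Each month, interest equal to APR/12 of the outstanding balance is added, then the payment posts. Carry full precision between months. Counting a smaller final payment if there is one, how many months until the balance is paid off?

Monthly rate r = 9.4%/12 = 0.783333% = 0.00783333.
Recurrence: B ← B·(1+r) − $187.46.
Month 1: interest $48.75; balance after payment $6,084.29.
Month 2: interest $47.66; balance after payment $5,944.49.
Closed form: n = −ln(1 − rB₀/P)/ln(1+r) = −ln(0.73996)/ln(1.00783) ≈ 38.596, so the balance reaches zero during payment 39.

39 payments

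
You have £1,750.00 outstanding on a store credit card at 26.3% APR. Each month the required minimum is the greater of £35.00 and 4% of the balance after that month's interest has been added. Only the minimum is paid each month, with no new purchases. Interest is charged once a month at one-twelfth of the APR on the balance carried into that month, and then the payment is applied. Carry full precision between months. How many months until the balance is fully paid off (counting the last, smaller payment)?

Monthly rate r = 26.3%/12 = 2.19167% = 0.0219167.
While 4% of the post-interest balance exceeds £35.00, each month B ← (B·(1+r))·(1 − 0.04), i.e. B shrinks by the factor (1+r)·0.96 = 0.98104.
This holds for months 1–38. Entering month 39 the balance is £845.54; 4% of the post-interest balance is now below £35.00, so the flat £35.00 minimum applies from here.
From month 39 a fixed £35.00 at rate r clears £845.54 in 35 more payments. Total: 38 + 35 = 73 months.

73 months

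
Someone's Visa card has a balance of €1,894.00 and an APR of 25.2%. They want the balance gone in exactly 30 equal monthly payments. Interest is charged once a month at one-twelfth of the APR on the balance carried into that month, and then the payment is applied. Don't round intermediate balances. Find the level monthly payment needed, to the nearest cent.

Monthly rate r = 25.2%/12 = 2.1% = 0.021.
Level-payment amortization: P = B₀·r / (1 − (1+r)^(−n)) = 1894.00·0.021 / (1 − 1.021^(−30)).
Denominator 1 − (1+r)^(−30) = 0.463922305.
P = 39.774 / 0.463922305 ≈ 85.73.

€85.73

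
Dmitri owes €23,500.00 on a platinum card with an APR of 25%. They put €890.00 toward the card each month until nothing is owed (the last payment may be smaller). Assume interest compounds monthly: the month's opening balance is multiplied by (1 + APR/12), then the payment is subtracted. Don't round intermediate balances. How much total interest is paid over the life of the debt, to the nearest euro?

€10,977

Monthly rate r = 25%/12 = 2.08333% = 0.0208333.
Payoff takes n = ⌈−ln(1 − rB₀/P)/ln(1+r)⌉ = ⌈38.736⌉ = 39 payments; the last is €657.12.
Total paid = 38·€890.00 + €657.12 = €34,477.12.
Total interest = total paid − principal = €34,477.12 − €23,500.00 = €10,977.12.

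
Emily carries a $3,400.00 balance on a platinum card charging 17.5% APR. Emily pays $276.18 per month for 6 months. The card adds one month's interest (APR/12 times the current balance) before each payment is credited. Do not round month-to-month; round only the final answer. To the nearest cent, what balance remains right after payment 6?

Monthly rate r = 17.5%/12 = 1.45833% = 0.0145833.
Each month: B ← B·(1+r) − $276.18.
Month 1: interest $49.58; balance after payment $3,173.40.
Month 2: interest $46.28; balance after payment $2,943.50.
Month 3: interest $42.93; balance after payment $2,710.25.
Month 4: interest $39.52; balance after payment $2,473.59.
Month 5: interest $36.07; balance after payment $2,233.49.
Month 6: interest $32.57; balance after payment $1,989.88.

$1,989.88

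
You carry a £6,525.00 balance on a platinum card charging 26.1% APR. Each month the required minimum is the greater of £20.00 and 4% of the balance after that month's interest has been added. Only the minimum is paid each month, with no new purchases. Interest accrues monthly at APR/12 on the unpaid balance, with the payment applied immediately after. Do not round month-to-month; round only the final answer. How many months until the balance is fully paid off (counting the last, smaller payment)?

Monthly rate r = 26.1%/12 = 2.175% = 0.02175.
While 4% of the post-interest balance exceeds £20.00, each month B ← (B·(1+r))·(1 − 0.04), i.e. B shrinks by the factor (1+r)·0.96 = 0.98088.
This holds for months 1–135. Entering month 136 the balance is £481.64; 4% of the post-interest balance is now below £20.00, so the flat £20.00 minimum applies from here.
From month 136 a fixed £20.00 at rate r clears £481.64 in 35 more payments. Total: 135 + 35 = 170 months.

170 months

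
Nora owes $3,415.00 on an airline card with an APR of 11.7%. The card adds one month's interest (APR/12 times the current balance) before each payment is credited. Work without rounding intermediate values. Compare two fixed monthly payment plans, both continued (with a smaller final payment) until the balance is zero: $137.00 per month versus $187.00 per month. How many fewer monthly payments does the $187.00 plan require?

8 fewer payments

Monthly rate r = 11.7%/12 = 0.975% = 0.00975.
At $137.00/mo: n = ⌈−ln(1 − rB₀/P)/ln(1+r)⌉ = 29 payments (last $95.66); total interest = total paid − $3,415.00 = $516.66.
At $187.00/mo: 21 payments (last $39.20); total interest $364.20.
Payments saved = 29 − 21 = 8.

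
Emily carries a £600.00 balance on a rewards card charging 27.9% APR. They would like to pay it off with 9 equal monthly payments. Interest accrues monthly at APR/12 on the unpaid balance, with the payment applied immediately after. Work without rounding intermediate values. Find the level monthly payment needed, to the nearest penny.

Monthly rate r = 27.9%/12 = 2.325% = 0.02325.
Level-payment amortization: P = B₀·r / (1 − (1+r)^(−n)) = 600.00·0.02325 / (1 − 1.02325^(−9)).
Denominator 1 − (1+r)^(−9) = 0.186862069.
P = 13.95 / 0.186862069 ≈ 74.65.

£74.65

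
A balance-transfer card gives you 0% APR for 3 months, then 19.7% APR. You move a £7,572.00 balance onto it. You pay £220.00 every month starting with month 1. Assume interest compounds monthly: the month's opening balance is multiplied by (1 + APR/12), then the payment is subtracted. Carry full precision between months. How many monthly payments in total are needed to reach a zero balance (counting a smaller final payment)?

48 payments

Promo months 1–3 at r₀ = 0%/12 = 0; months 4+ at r₁ = 19.7%/12 = 0.0164167.
After month 3 (no interest yet): B = £7,572.00 − 3·£220.00 = £6,912.00.
Then at r₁ with £220.00/mo: n₂ = −ln(1 − r₁·B/P)/ln(1+r₁) ≈ 44.54 → 45 more payments.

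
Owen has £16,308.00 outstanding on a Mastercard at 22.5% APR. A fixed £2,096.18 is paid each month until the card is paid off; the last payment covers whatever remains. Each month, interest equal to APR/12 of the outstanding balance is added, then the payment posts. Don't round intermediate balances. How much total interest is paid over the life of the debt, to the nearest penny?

Monthly rate r = 22.5%/12 = 1.875% = 0.01875.
Payoff takes n = ⌈−ln(1 − rB₀/P)/ln(1+r)⌉ = ⌈8.488⌉ = 9 payments; the last is £1,027.62.
Total paid = 8·£2,096.18 + £1,027.62 = £17,797.06.
Total interest = total paid − principal = £17,797.06 − £16,308.00 = £1,489.06.

£1,489.06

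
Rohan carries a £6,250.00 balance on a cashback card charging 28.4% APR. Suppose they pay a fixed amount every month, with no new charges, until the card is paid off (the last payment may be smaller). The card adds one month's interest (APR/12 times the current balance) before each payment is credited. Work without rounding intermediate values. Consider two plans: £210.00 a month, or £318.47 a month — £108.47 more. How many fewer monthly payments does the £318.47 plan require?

Monthly rate r = 28.4%/12 = 2.36667% = 0.0236667.
At £210.00/mo: n = ⌈−ln(1 − rB₀/P)/ln(1+r)⌉ = 53 payments (last £20.87); total interest = total paid − £6,250.00 = £4,690.87.
At £318.47/mo: 27 payments (last £222.92); total interest £2,253.14.
Payments saved = 53 − 27 = 26.

26 fewer payments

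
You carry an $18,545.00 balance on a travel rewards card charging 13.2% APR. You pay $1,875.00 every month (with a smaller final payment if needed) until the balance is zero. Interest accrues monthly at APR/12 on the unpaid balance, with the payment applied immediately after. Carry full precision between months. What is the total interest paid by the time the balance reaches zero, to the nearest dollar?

Monthly rate r = 13.2%/12 = 1.1% = 0.011.
Payoff takes n = ⌈−ln(1 − rB₀/P)/ln(1+r)⌉ = ⌈10.529⌉ = 11 payments; the last is $993.88.
Total paid = 10·$1,875.00 + $993.88 = $19,743.88.
Total interest = total paid − principal = $19,743.88 − $18,545.00 = $1,198.88.

$1,199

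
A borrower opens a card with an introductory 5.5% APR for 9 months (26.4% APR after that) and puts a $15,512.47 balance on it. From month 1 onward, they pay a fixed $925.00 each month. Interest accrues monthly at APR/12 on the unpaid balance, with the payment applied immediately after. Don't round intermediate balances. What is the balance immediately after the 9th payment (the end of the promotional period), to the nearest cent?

Promo months 1–9 at r₀ = 5.5%/12 = 0.00458333; months 10+ at r₁ = 26.4%/12 = 0.022.
After month 9: iterate B ← B·(1+r₀) − $925.00 for 9 months → $7,684.95.

$7,684.95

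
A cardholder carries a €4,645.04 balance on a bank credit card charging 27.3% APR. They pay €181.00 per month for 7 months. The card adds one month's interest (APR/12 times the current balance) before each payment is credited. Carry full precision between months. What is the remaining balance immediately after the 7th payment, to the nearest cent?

Monthly rate r = 27.3%/12 = 2.275% = 0.02275.
Each month: B ← B·(1+r) − €181.00.
Month 1: interest €105.67; balance after payment €4,569.71.
Month 2: interest €103.96; balance after payment €4,492.68.
Month 3: interest €102.21; balance after payment €4,413.88.
Month 4: interest €100.42; balance after payment €4,333.30.
Month 5: interest €98.58; balance after payment €4,250.88.
Month 6: interest €96.71; balance after payment €4,166.59.
Month 7: interest €94.79; balance after payment €4,080.38.

€4,080.38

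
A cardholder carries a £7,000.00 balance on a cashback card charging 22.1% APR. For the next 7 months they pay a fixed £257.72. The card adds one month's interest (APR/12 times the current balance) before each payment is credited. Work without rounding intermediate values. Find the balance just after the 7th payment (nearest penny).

£6,047.00

Monthly rate r = 22.1%/12 = 1.84167% = 0.0184167.
Each month: B ← B·(1+r) − £257.72.
Month 1: interest £128.92; balance after payment £6,871.20.
Month 2: interest £126.54; balance after payment £6,740.02.
Month 3: interest £124.13; balance after payment £6,606.43.
Month 4: interest £121.67; balance after payment £6,470.38.
Month 5: interest £119.16; balance after payment £6,331.82.
Month 6: interest £116.61; balance after payment £6,190.71.
Month 7: interest £114.01; balance after payment £6,047.00.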